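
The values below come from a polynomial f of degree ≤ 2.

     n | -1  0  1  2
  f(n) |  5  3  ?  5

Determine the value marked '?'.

The 3 known points determine the degree-2 polynomial uniquely.
Write f(n) = an^2 + bn + c. Substituting each data point gives a linear system:
  a - b + c = 5
  c = 3
  4a + 2b + c = 5
Solving the system yields a = 1, b = -1, c = 3.
So f(n) = n² - n + 3.
Then f(1) = 3.

3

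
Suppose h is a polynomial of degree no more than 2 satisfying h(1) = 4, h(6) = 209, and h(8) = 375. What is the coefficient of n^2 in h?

Write h(n) = an^2 + bn + c. Substituting each data point gives a linear system:
  a + b + c = 4
  36a + 6b + c = 209
  64a + 8b + c = 375
Solving the system yields a = 6, b = -1, c = -1.
So h(n) = 6n^2 - n - 1.
The leading coefficient is 6.

6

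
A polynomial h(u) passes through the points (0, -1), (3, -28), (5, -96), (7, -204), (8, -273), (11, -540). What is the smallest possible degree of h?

Divided differences on the nodes 0, 3, 5, 7, 8, 11:
  order 0: -1  -28  -96  -204  -273  -540
  order 1: -9  -34  -54  -69  -89
  order 2: -5  -5  -5  -5
  order 3: 0  0  0
  order 4: 0  0
  order 5: 0
The order-2 divided differences are all -5 (nonzero) and every higher order vanishes, so the data lies on a polynomial of degree exactly 2.

2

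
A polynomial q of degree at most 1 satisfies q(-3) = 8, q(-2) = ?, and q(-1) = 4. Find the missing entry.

The 2 known points determine the degree-1 polynomial uniquely.
Write q(s) = as + b. Substituting each data point gives a linear system:
  -3a + b = 8
  -a + b = 4
Solving the system yields a = -2, b = 2.
So q(s) = -2s + 2.
Then q(-2) = 6.

6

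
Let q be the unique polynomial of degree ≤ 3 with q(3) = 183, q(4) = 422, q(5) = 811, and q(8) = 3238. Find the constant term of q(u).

Write q(u) = au^3 + bu^2 + cu + d. Substituting each data point gives a linear system:
  27a + 9b + 3c + d = 183
  64a + 16b + 4c + d = 422
  125a + 25b + 5c + d = 811
  512a + 64b + 8c + d = 3238
Solving the system yields a = 6, b = 3, c = -4, d = 6.
So q(u) = 6u^3 + 3u^2 - 4u + 6.
The constant term is 6.

6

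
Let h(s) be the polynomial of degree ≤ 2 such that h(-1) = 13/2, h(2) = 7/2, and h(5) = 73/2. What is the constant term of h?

Write h(s) = as^2 + bs + c. Substituting each data point gives a linear system:
  a - b + c = 13/2
  4a + 2b + c = 7/2
  25a + 5b + c = 73/2
Solving the system yields a = 2, b = -3, c = 3/2.
So h(s) = 2s^2 - 3s + 3/2.
The constant term is 3/2.

3/2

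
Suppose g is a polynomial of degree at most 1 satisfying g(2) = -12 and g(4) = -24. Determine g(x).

Write g(x) = ax + b. Substituting each data point gives a linear system:
  2a + b = -12
  4a + b = -24
Solving the system yields a = -6, b = 0.
So g(x) = -6x.
Check: g(2) = -12. ✓

g(x) = -6x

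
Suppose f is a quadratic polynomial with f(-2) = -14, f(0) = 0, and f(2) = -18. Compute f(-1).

Forward differences of the values at t = -2, 0, 2:
  f  : -14  0  -18
  Δ  : 14  -18
  Δ^2: -32
The second differences are constant, confirming degree 2.
Interpolating (Newton forward form) and evaluating at t = -1 gives f(-1) = -3.

-3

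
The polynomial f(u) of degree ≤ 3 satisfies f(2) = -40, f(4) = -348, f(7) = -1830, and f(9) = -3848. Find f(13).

-11436

Using the Lagrange interpolation formula with nodes 2, 4, 7, 9:
  L_0(u) = (u - 4)(u - 7)(u - 9) / -70
  L_1(u) = (u - 2)(u - 7)(u - 9) / 30
  L_2(u) = (u - 2)(u - 4)(u - 9) / -30
  L_3(u) = (u - 2)(u - 4)(u - 7) / 70
Then f(u) = -40·L_0(u) - 348·L_1(u) - 1830·L_2(u) - 3848·L_3(u).
Expanding and collecting terms gives f(u) = -5u^3 - 3u^2 + 4u + 4.
Evaluating at u = 13: f(13) = -11436.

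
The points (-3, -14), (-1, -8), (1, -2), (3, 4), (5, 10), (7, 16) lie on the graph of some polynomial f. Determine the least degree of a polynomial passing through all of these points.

1

Forward differences of the values at n = -3, -1, 1, 3, 5, 7:
  f  : -14  -8  -2  4  10  16
  Δ  : 6  6  6  6  6
  Δ^2: 0  0  0  0
  Δ^3: 0  0  0
  Δ^4: 0  0
  Δ^5: 0
The first differences are constant (6) and nonzero, while all higher differences vanish, so the minimal degree is 1.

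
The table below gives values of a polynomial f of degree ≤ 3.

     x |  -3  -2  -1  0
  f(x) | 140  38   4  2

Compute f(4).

-406

Using the Lagrange interpolation formula with nodes -3, -2, -1, 0:
  L_0(x) = (x + 2)(x + 1)x / -6
  L_1(x) = (x + 3)(x + 1)x / 2
  L_2(x) = (x + 3)(x + 2)x / -2
  L_3(x) = (x + 3)(x + 2)(x + 1) / 6
Then f(x) = 140·L_0(x) + 38·L_1(x) + 4·L_2(x) + 2·L_3(x).
Expanding and collecting terms gives f(x) = -6x³ - 2x² + 2x + 2.
Evaluating at x = 4: f(4) = -406.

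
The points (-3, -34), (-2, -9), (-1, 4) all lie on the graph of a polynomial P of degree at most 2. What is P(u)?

Using the Lagrange interpolation formula with nodes -3, -2, -1:
  L_0(u) = (u + 2)(u + 1) / 2
  L_1(u) = (u + 3)(u + 1) / -1
  L_2(u) = (u + 3)(u + 2) / 2
Then P(u) = -34·L_0(u) - 9·L_1(u) + 4·L_2(u).
Expanding and collecting terms gives P(u) = -6u² - 5u + 5.
Check: P(-3) = -34. ✓

P(u) = -6u^2 - 5u + 5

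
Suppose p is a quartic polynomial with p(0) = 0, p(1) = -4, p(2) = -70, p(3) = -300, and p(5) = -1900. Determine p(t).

p(t) = -2t^4 - 5t^3 - 2t^2 + 5t

Write p(t) = at^4 + bt^3 + ct^2 + dt + e. Substituting each data point gives a linear system:
  e = 0
  a + b + c + d + e = -4
  16a + 8b + 4c + 2d + e = -70
  81a + 27b + 9c + 3d + e = -300
  625a + 125b + 25c + 5d + e = -1900
Solving the system yields a = -2, b = -5, c = -2, d = 5, e = 0.
So p(t) = -2t⁴ - 5t³ - 2t² + 5t.
Check: p(3) = -300. ✓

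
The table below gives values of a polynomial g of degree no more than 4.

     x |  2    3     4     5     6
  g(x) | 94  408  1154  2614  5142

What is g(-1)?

4

Forward differences of the values at x = 2, 3, 4, 5, 6:
  g  : 94  408  1154  2614  5142
  Δ  : 314  746  1460  2528
  Δ^2: 432  714  1068
  Δ^3: 282  354
  Δ^4: 72
The fourth differences are constant, confirming degree 4.
Interpolating (Newton forward form) and evaluating at x = -1 gives g(-1) = 4.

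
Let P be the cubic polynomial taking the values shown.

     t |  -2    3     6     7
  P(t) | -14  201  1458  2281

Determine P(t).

P(t) = 6t^3 + 5t^2 - 4t + 6

Write P(t) = at^3 + bt^2 + ct + d. Substituting each data point gives a linear system:
  -8a + 4b - 2c + d = -14
  27a + 9b + 3c + d = 201
  216a + 36b + 6c + d = 1458
  343a + 49b + 7c + d = 2281
Solving the system yields a = 6, b = 5, c = -4, d = 6.
So P(t) = 6t^3 + 5t^2 - 4t + 6.
Check: P(7) = 2281. ✓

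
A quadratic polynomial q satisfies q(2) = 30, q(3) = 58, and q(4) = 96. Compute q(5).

144

Forward differences of the values at x = 2, 3, 4:
  q  : 30  58  96
  Δ  : 28  38
  Δ^2: 10
The second differences are constant, confirming degree 2.
Interpolating (Newton forward form) and evaluating at x = 5 gives q(5) = 144.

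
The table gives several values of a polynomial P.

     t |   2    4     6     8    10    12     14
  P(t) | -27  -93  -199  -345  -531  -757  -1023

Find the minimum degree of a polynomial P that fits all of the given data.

Forward differences of the values at t = 2, 4, 6, 8, 10, 12, 14:
  P  : -27  -93  -199  -345  -531  -757  -1023
  Δ  : -66  -106  -146  -186  -226  -266
  Δ^2: -40  -40  -40  -40  -40
  Δ^3: 0  0  0  0
  Δ^4: 0  0  0
  Δ^5: 0  0
  Δ^6: 0
The second differences are constant (-40) and nonzero, while all higher differences vanish, so the minimal degree is 2.

2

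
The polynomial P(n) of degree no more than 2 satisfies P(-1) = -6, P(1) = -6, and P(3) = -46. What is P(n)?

P(n) = -5n^2 - 1

Write P(n) = an^2 + bn + c. Substituting each data point gives a linear system:
  a - b + c = -6
  a + b + c = -6
  9a + 3b + c = -46
Solving the system yields a = -5, b = 0, c = -1.
So P(n) = -5n^2 - 1.
Check: P(3) = -46. ✓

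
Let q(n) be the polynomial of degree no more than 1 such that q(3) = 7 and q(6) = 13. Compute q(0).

1

Using the Lagrange interpolation formula with nodes 3, 6:
  L_0(n) = (n - 6) / -3
  L_1(n) = (n - 3) / 3
Then q(n) = 7·L_0(n) + 13·L_1(n).
Expanding and collecting terms gives q(n) = 2n + 1.
Evaluating at n = 0: q(0) = 1.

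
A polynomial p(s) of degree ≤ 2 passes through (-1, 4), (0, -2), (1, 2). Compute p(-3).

Forward differences of the values at s = -1, 0, 1:
  p  : 4  -2  2
  Δ  : -6  4
  Δ^2: 10
The second differences are constant, confirming degree 2.
Interpolating (Newton forward form) and evaluating at s = -3 gives p(-3) = 46.

46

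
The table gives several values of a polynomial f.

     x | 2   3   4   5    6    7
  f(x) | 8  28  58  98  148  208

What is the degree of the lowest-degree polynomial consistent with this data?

Forward differences of the values at x = 2, 3, 4, 5, 6, 7:
  f  : 8  28  58  98  148  208
  Δ  : 20  30  40  50  60
  Δ^2: 10  10  10  10
  Δ^3: 0  0  0
  Δ^4: 0  0
  Δ^5: 0
The second differences are constant (10) and nonzero, while all higher differences vanish, so the minimal degree is 2.

2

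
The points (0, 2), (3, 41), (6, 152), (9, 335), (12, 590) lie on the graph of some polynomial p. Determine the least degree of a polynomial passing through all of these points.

2

Forward differences of the values at n = 0, 3, 6, 9, 12:
  p  : 2  41  152  335  590
  Δ  : 39  111  183  255
  Δ^2: 72  72  72
  Δ^3: 0  0
  Δ^4: 0
The second differences are constant (72) and nonzero, while all higher differences vanish, so the minimal degree is 2.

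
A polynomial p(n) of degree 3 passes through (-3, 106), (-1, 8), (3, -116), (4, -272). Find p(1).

Using the Lagrange interpolation formula with nodes -3, -1, 3, 4:
  L_0(n) = (n + 1)(n - 3)(n - 4) / -84
  L_1(n) = (n + 3)(n - 3)(n - 4) / 40
  L_2(n) = (n + 3)(n + 1)(n - 4) / -24
  L_3(n) = (n + 3)(n + 1)(n - 3) / 35
Then p(n) = 106·L_0(n) + 8·L_1(n) - 116·L_2(n) - 272·L_3(n).
Expanding and collecting terms gives p(n) = -4n^3 - n^2 - n + 4.
Evaluating at n = 1: p(1) = -2.

-2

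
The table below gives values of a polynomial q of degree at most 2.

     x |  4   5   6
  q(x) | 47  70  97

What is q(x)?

q(x) = 2x^2 + 5x - 5

Using the Lagrange interpolation formula with nodes 4, 5, 6:
  L_0(x) = (x - 5)(x - 6) / 2
  L_1(x) = (x - 4)(x - 6) / -1
  L_2(x) = (x - 4)(x - 5) / 2
Then q(x) = 47·L_0(x) + 70·L_1(x) + 97·L_2(x).
Expanding and collecting terms gives q(x) = 2x^2 + 5x - 5.
Check: q(6) = 97. ✓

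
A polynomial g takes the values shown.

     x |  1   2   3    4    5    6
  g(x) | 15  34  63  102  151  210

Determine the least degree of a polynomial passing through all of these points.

Forward differences of the values at x = 1, 2, 3, 4, 5, 6:
  g  : 15  34  63  102  151  210
  Δ  : 19  29  39  49  59
  Δ^2: 10  10  10  10
  Δ^3: 0  0  0
  Δ^4: 0  0
  Δ^5: 0
The second differences are constant (10) and nonzero, while all higher differences vanish, so the minimal degree is 2.

2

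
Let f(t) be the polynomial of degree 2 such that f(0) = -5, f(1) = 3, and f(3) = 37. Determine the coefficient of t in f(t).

Write f(t) = at^2 + bt + c. Substituting each data point gives a linear system:
  c = -5
  a + b + c = 3
  9a + 3b + c = 37
Solving the system yields a = 3, b = 5, c = -5.
So f(t) = 3t^2 + 5t - 5.
The coefficient of t is 5.

5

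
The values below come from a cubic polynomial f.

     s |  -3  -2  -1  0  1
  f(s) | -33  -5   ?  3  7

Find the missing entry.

3

The 4 known points determine the degree-3 polynomial uniquely.
Write f(s) = as^3 + bs^2 + cs + d. Substituting each data point gives a linear system:
  -27a + 9b - 3c + d = -33
  -8a + 4b - 2c + d = -5
  d = 3
  a + b + c + d = 7
Solving the system yields a = 2, b = 2, c = 0, d = 3.
So f(s) = 2s^3 + 2s^2 + 3.
Then f(-1) = 3.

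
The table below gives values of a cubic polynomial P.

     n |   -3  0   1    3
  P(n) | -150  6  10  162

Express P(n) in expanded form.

P(n) = 6n^3 - 2n + 6

Write P(n) = an^3 + bn^2 + cn + d. Substituting each data point gives a linear system:
  -27a + 9b - 3c + d = -150
  d = 6
  a + b + c + d = 10
  27a + 9b + 3c + d = 162
Solving the system yields a = 6, b = 0, c = -2, d = 6.
So P(n) = 6n^3 - 2n + 6.
Check: P(-3) = -150. ✓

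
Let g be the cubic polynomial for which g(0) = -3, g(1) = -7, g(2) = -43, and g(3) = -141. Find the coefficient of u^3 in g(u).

Write g(u) = au^3 + bu^2 + cu + d. Substituting each data point gives a linear system:
  d = -3
  a + b + c + d = -7
  8a + 4b + 2c + d = -43
  27a + 9b + 3c + d = -141
Solving the system yields a = -5, b = -1, c = 2, d = -3.
So g(u) = -5u³ - u² + 2u - 3.
The leading coefficient is -5.

-5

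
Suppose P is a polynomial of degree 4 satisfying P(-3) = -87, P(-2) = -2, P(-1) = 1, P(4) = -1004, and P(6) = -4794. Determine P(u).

Write P(u) = au^4 + bu^3 + cu^2 + du + e. Substituting each data point gives a linear system:
  81a - 27b + 9c - 3d + e = -87
  16a - 8b + 4c - 2d + e = -2
  a - b + c - d + e = 1
  256a + 64b + 16c + 4d + e = -1004
  1296a + 216b + 36c + 6d + e = -4794
Solving the system yields a = -3, b = -5, c = 4, d = 5, e = 0.
So P(u) = -3u^4 - 5u^3 + 4u^2 + 5u.
Check: P(4) = -1004. ✓

P(u) = -3u^4 - 5u^3 + 4u^2 + 5u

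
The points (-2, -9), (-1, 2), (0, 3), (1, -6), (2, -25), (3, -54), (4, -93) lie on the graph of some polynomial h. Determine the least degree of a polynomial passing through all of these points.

2

Forward differences of the values at s = -2, -1, 0, 1, 2, 3, 4:
  h  : -9  2  3  -6  -25  -54  -93
  Δ  : 11  1  -9  -19  -29  -39
  Δ^2: -10  -10  -10  -10  -10
  Δ^3: 0  0  0  0
  Δ^4: 0  0  0
  Δ^5: 0  0
  Δ^6: 0
The second differences are constant (-10) and nonzero, while all higher differences vanish, so the minimal degree is 2.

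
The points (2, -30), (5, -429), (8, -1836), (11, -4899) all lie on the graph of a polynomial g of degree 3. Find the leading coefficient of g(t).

-4

Write g(t) = at^3 + bt^2 + ct + d. Substituting each data point gives a linear system:
  8a + 4b + 2c + d = -30
  125a + 25b + 5c + d = -429
  512a + 64b + 8c + d = -1836
  1331a + 121b + 11c + d = -4899
Solving the system yields a = -4, b = 4, c = -5, d = -4.
So g(t) = -4t^3 + 4t^2 - 5t - 4.
The leading coefficient is -4.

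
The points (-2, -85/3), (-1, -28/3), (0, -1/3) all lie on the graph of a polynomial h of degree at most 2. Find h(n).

Using the Lagrange interpolation formula with nodes -2, -1, 0:
  L_0(n) = (n + 1)n / 2
  L_1(n) = (n + 2)n / -1
  L_2(n) = (n + 2)(n + 1) / 2
Then h(n) = -85/3·L_0(n) - 28/3·L_1(n) - 1/3·L_2(n).
Expanding and collecting terms gives h(n) = -5n² + 4n - 1/3.
Check: h(0) = -1/3. ✓

h(n) = -5n^2 + 4n - 1/3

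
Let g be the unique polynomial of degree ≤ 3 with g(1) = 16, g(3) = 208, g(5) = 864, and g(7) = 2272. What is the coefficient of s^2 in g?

Write g(s) = as^3 + bs^2 + cs + d. Substituting each data point gives a linear system:
  a + b + c + d = 16
  27a + 9b + 3c + d = 208
  125a + 25b + 5c + d = 864
  343a + 49b + 7c + d = 2272
Solving the system yields a = 6, b = 4, c = 2, d = 4.
So g(s) = 6s^3 + 4s^2 + 2s + 4.
The coefficient of s^2 is 4.

4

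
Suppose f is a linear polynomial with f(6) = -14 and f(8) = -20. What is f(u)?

f(u) = -3u + 4

Using the Lagrange interpolation formula with nodes 6, 8:
  L_0(u) = (u - 8) / -2
  L_1(u) = (u - 6) / 2
Then f(u) = -14·L_0(u) - 20·L_1(u).
Expanding and collecting terms gives f(u) = -3u + 4.
Check: f(8) = -20. ✓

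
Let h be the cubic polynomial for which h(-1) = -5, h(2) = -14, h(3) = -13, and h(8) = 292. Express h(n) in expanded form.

h(n) = n^3 - 3n^2 - 3n - 4

Write h(n) = an^3 + bn^2 + cn + d. Substituting each data point gives a linear system:
  -a + b - c + d = -5
  8a + 4b + 2c + d = -14
  27a + 9b + 3c + d = -13
  512a + 64b + 8c + d = 292
Solving the system yields a = 1, b = -3, c = -3, d = -4.
So h(n) = n³ - 3n² - 3n - 4.
Check: h(3) = -13. ✓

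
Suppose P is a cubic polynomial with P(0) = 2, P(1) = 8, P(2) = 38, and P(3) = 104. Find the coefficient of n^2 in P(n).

6

Write P(n) = an^3 + bn^2 + cn + d. Substituting each data point gives a linear system:
  d = 2
  a + b + c + d = 8
  8a + 4b + 2c + d = 38
  27a + 9b + 3c + d = 104
Solving the system yields a = 2, b = 6, c = -2, d = 2.
So P(n) = 2n^3 + 6n^2 - 2n + 2.
The coefficient of n^2 is 6.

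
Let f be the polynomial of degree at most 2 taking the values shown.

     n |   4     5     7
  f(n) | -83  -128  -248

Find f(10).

-503

Write f(n) = an^2 + bn + c. Substituting each data point gives a linear system:
  16a + 4b + c = -83
  25a + 5b + c = -128
  49a + 7b + c = -248
Solving the system yields a = -5, b = 0, c = -3.
So f(n) = -5n^2 - 3.
Then f(10) = -503.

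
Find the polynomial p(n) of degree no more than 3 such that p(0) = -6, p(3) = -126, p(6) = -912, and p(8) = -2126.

p(n) = -4n^3 - n^2 - n - 6

Write p(n) = an^3 + bn^2 + cn + d. Substituting each data point gives a linear system:
  d = -6
  27a + 9b + 3c + d = -126
  216a + 36b + 6c + d = -912
  512a + 64b + 8c + d = -2126
Solving the system yields a = -4, b = -1, c = -1, d = -6.
So p(n) = -4n³ - n² - n - 6.
Check: p(3) = -126. ✓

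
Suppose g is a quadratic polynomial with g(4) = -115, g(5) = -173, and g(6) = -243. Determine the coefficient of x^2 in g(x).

Write g(x) = ax^2 + bx + c. Substituting each data point gives a linear system:
  16a + 4b + c = -115
  25a + 5b + c = -173
  36a + 6b + c = -243
Solving the system yields a = -6, b = -4, c = -3.
So g(x) = -6x² - 4x - 3.
The leading coefficient is -6.

-6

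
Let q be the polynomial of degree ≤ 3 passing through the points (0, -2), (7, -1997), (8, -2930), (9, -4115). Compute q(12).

-9482

Write q(t) = at^3 + bt^2 + ct + d. Substituting each data point gives a linear system:
  d = -2
  343a + 49b + 7c + d = -1997
  512a + 64b + 8c + d = -2930
  729a + 81b + 9c + d = -4115
Solving the system yields a = -5, b = -6, c = 2, d = -2.
So q(t) = -5t³ - 6t² + 2t - 2.
Then q(12) = -9482.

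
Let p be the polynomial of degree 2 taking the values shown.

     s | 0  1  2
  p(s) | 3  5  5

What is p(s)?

Write p(s) = as^2 + bs + c. Substituting each data point gives a linear system:
  c = 3
  a + b + c = 5
  4a + 2b + c = 5
Solving the system yields a = -1, b = 3, c = 3.
So p(s) = -s² + 3s + 3.
Check: p(0) = 3. ✓

p(s) = -s^2 + 3s + 3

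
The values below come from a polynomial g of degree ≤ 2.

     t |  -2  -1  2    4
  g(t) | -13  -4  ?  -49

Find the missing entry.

The 3 known points determine the degree-2 polynomial uniquely.
Write g(t) = at^2 + bt + c. Substituting each data point gives a linear system:
  4a - 2b + c = -13
  a - b + c = -4
  16a + 4b + c = -49
Solving the system yields a = -3, b = 0, c = -1.
So g(t) = -3t^2 - 1.
Then g(2) = -13.

-13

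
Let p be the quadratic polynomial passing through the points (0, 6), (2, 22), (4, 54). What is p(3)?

Using the Lagrange interpolation formula with nodes 0, 2, 4:
  L_0(t) = (t - 2)(t - 4) / 8
  L_1(t) = t(t - 4) / -4
  L_2(t) = t(t - 2) / 8
Then p(t) = 6·L_0(t) + 22·L_1(t) + 54·L_2(t).
Expanding and collecting terms gives p(t) = 2t^2 + 4t + 6.
Evaluating at t = 3: p(3) = 36.

36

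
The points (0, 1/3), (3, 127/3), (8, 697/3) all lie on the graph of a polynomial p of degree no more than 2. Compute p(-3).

37/3

Write p(s) = as^2 + bs + c. Substituting each data point gives a linear system:
  c = 1/3
  9a + 3b + c = 127/3
  64a + 8b + c = 697/3
Solving the system yields a = 3, b = 5, c = 1/3.
So p(s) = 3s^2 + 5s + 1/3.
Then p(-3) = 37/3.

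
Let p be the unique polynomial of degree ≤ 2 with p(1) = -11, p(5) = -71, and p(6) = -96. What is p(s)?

p(s) = -2s^2 - 3s - 6

Write p(s) = as^2 + bs + c. Substituting each data point gives a linear system:
  a + b + c = -11
  25a + 5b + c = -71
  36a + 6b + c = -96
Solving the system yields a = -2, b = -3, c = -6.
So p(s) = -2s^2 - 3s - 6.
Check: p(5) = -71. ✓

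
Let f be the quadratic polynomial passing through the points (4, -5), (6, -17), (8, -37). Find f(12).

-101

Forward differences of the values at t = 4, 6, 8:
  f  : -5  -17  -37
  Δ  : -12  -20
  Δ^2: -8
The second differences are constant, confirming degree 2.
Interpolating (Newton forward form) and evaluating at t = 12 gives f(12) = -101.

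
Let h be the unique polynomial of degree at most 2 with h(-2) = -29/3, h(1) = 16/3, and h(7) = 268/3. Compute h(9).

400/3

Using the Lagrange interpolation formula with nodes -2, 1, 7:
  L_0(n) = (n - 1)(n - 7) / 27
  L_1(n) = (n + 2)(n - 7) / -18
  L_2(n) = (n + 2)(n - 1) / 54
Then h(n) = -29/3·L_0(n) + 16/3·L_1(n) + 268/3·L_2(n).
Expanding and collecting terms gives h(n) = n^2 + 6n - 5/3.
Evaluating at n = 9: h(9) = 400/3.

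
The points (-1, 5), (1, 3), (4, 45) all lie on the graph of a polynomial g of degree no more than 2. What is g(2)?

Using the Lagrange interpolation formula with nodes -1, 1, 4:
  L_0(u) = (u - 1)(u - 4) / 10
  L_1(u) = (u + 1)(u - 4) / -6
  L_2(u) = (u + 1)(u - 1) / 15
Then g(u) = 5·L_0(u) + 3·L_1(u) + 45·L_2(u).
Expanding and collecting terms gives g(u) = 3u² - u + 1.
Evaluating at u = 2: g(2) = 11.

11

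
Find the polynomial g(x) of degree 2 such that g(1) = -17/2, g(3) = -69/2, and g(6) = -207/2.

g(x) = -2x^2 - 5x - 3/2

Using the Lagrange interpolation formula with nodes 1, 3, 6:
  L_0(x) = (x - 3)(x - 6) / 10
  L_1(x) = (x - 1)(x - 6) / -6
  L_2(x) = (x - 1)(x - 3) / 15
Then g(x) = -17/2·L_0(x) - 69/2·L_1(x) - 207/2·L_2(x).
Expanding and collecting terms gives g(x) = -2x^2 - 5x - 3/2.
Check: g(3) = -69/2. ✓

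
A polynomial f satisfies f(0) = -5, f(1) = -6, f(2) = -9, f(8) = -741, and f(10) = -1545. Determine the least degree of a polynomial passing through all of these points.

Divided differences on the nodes 0, 1, 2, 8, 10:
  order 0: -5  -6  -9  -741  -1545
  order 1: -1  -3  -122  -402
  order 2: -1  -17  -35
  order 3: -2  -2
  order 4: 0
The order-3 divided differences are all -2 (nonzero) and every higher order vanishes, so the data lies on a polynomial of degree exactly 3.

3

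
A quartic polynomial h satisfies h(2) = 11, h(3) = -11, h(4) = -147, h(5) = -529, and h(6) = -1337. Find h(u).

Using the Lagrange interpolation formula with nodes 2, 3, 4, 5, 6:
  L_0(u) = (u - 3)(u - 4)(u - 5)(u - 6) / 24
  L_1(u) = (u - 2)(u - 4)(u - 5)(u - 6) / -6
  L_2(u) = (u - 2)(u - 3)(u - 5)(u - 6) / 4
  L_3(u) = (u - 2)(u - 3)(u - 4)(u - 6) / -6
  L_4(u) = (u - 2)(u - 3)(u - 4)(u - 5) / 24
Then h(u) = 11·L_0(u) - 11·L_1(u) - 147·L_2(u) - 529·L_3(u) - 1337·L_4(u).
Expanding and collecting terms gives h(u) = -2u⁴ + 6u³ - u² - u + 1.
Check: h(4) = -147. ✓

h(u) = -2u^4 + 6u^3 - u^2 - u + 1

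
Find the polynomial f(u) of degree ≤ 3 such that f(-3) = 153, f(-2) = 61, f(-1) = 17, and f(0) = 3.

f(u) = -3u^3 + 6u^2 - 5u + 3

Write f(u) = au^3 + bu^2 + cu + d. Substituting each data point gives a linear system:
  -27a + 9b - 3c + d = 153
  -8a + 4b - 2c + d = 61
  -a + b - c + d = 17
  d = 3
Solving the system yields a = -3, b = 6, c = -5, d = 3.
So f(u) = -3u³ + 6u² - 5u + 3.
Check: f(0) = 3. ✓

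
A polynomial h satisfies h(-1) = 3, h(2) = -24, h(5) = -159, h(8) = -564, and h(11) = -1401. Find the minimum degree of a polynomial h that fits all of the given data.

Forward differences of the values at s = -1, 2, 5, 8, 11:
  h  : 3  -24  -159  -564  -1401
  Δ  : -27  -135  -405  -837
  Δ^2: -108  -270  -432
  Δ^3: -162  -162
  Δ^4: 0
The third differences are constant (-162) and nonzero, while all higher differences vanish, so the minimal degree is 3.

3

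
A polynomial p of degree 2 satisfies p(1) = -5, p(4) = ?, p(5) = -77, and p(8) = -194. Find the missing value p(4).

The 3 known points determine the degree-2 polynomial uniquely.
Write p(u) = au^2 + bu + c. Substituting each data point gives a linear system:
  a + b + c = -5
  25a + 5b + c = -77
  64a + 8b + c = -194
Solving the system yields a = -3, b = 0, c = -2.
So p(u) = -3u² - 2.
Then p(4) = -50.

-50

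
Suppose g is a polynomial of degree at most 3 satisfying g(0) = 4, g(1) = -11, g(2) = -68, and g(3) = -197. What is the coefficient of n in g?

Write g(n) = an^3 + bn^2 + cn + d. Substituting each data point gives a linear system:
  d = 4
  a + b + c + d = -11
  8a + 4b + 2c + d = -68
  27a + 9b + 3c + d = -197
Solving the system yields a = -5, b = -6, c = -4, d = 4.
So g(n) = -5n^3 - 6n^2 - 4n + 4.
The coefficient of n is -4.

-4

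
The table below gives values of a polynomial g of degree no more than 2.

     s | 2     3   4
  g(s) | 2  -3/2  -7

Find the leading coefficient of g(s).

Write g(s) = as^2 + bs + c. Substituting each data point gives a linear system:
  4a + 2b + c = 2
  9a + 3b + c = -3/2
  16a + 4b + c = -7
Solving the system yields a = -1, b = 3/2, c = 3.
So g(s) = -s^2 + (3/2)s + 3.
The leading coefficient is -1.

-1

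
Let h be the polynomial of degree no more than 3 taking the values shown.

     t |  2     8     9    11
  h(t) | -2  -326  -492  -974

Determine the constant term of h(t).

-6

Write h(t) = at^3 + bt^2 + ct + d. Substituting each data point gives a linear system:
  8a + 4b + 2c + d = -2
  512a + 64b + 8c + d = -326
  729a + 81b + 9c + d = -492
  1331a + 121b + 11c + d = -974
Solving the system yields a = -1, b = 3, c = 0, d = -6.
So h(t) = -t^3 + 3t^2 - 6.
The constant term is -6.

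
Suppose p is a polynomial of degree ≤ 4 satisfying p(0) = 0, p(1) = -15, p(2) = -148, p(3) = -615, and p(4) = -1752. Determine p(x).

p(x) = -5x^4 - 6x^3 - 6x^2 + 2x

Using the Lagrange interpolation formula with nodes 0, 1, 2, 3, 4:
  L_0(x) = (x - 1)(x - 2)(x - 3)(x - 4) / 24
  L_1(x) = x(x - 2)(x - 3)(x - 4) / -6
  L_2(x) = x(x - 1)(x - 3)(x - 4) / 4
  L_3(x) = x(x - 1)(x - 2)(x - 4) / -6
  L_4(x) = x(x - 1)(x - 2)(x - 3) / 24
Then p(x) = 0·L_0(x) - 15·L_1(x) - 148·L_2(x) - 615·L_3(x) - 1752·L_4(x).
Expanding and collecting terms gives p(x) = -5x^4 - 6x^3 - 6x^2 + 2x.
Check: p(2) = -148. ✓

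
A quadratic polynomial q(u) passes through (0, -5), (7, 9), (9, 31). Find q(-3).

Write q(u) = au^2 + bu + c. Substituting each data point gives a linear system:
  c = -5
  49a + 7b + c = 9
  81a + 9b + c = 31
Solving the system yields a = 1, b = -5, c = -5.
So q(u) = u² - 5u - 5.
Then q(-3) = 19.

19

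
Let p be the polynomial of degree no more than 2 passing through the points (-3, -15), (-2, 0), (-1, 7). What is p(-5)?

Write p(n) = an^2 + bn + c. Substituting each data point gives a linear system:
  9a - 3b + c = -15
  4a - 2b + c = 0
  a - b + c = 7
Solving the system yields a = -4, b = -5, c = 6.
So p(n) = -4n^2 - 5n + 6.
Then p(-5) = -69.

-69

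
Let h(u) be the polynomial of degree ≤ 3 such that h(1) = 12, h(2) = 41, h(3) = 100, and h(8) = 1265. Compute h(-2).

-15

Write h(u) = au^3 + bu^2 + cu + d. Substituting each data point gives a linear system:
  a + b + c + d = 12
  8a + 4b + 2c + d = 41
  27a + 9b + 3c + d = 100
  512a + 64b + 8c + d = 1265
Solving the system yields a = 2, b = 3, c = 6, d = 1.
So h(u) = 2u³ + 3u² + 6u + 1.
Then h(-2) = -15.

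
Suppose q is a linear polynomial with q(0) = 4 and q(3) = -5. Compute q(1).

Using the Lagrange interpolation formula with nodes 0, 3:
  L_0(t) = (t - 3) / -3
  L_1(t) = t / 3
Then q(t) = 4·L_0(t) - 5·L_1(t).
Expanding and collecting terms gives q(t) = -3t + 4.
Evaluating at t = 1: q(1) = 1.

1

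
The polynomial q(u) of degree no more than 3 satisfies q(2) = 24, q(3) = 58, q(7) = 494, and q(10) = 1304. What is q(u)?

Write q(u) = au^3 + bu^2 + cu + d. Substituting each data point gives a linear system:
  8a + 4b + 2c + d = 24
  27a + 9b + 3c + d = 58
  343a + 49b + 7c + d = 494
  1000a + 100b + 10c + d = 1304
Solving the system yields a = 1, b = 3, c = 0, d = 4.
So q(u) = u³ + 3u² + 4.
Check: q(2) = 24. ✓

q(u) = u^3 + 3u^2 + 4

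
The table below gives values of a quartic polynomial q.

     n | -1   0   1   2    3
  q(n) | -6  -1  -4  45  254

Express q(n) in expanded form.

q(n) = 2n^4 + 6n^3 - 6n^2 - 5n - 1

Write q(n) = an^4 + bn^3 + cn^2 + dn + e. Substituting each data point gives a linear system:
  a - b + c - d + e = -6
  e = -1
  a + b + c + d + e = -4
  16a + 8b + 4c + 2d + e = 45
  81a + 27b + 9c + 3d + e = 254
Solving the system yields a = 2, b = 6, c = -6, d = -5, e = -1.
So q(n) = 2n^4 + 6n^3 - 6n^2 - 5n - 1.
Check: q(1) = -4. ✓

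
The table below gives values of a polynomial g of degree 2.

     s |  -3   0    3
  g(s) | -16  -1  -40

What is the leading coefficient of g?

Write g(s) = as^2 + bs + c. Substituting each data point gives a linear system:
  9a - 3b + c = -16
  c = -1
  9a + 3b + c = -40
Solving the system yields a = -3, b = -4, c = -1.
So g(s) = -3s² - 4s - 1.
The leading coefficient is -3.

-3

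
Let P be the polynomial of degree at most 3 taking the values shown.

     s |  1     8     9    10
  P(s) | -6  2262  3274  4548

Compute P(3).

82

Write P(s) = as^3 + bs^2 + cs + d. Substituting each data point gives a linear system:
  a + b + c + d = -6
  512a + 64b + 8c + d = 2262
  729a + 81b + 9c + d = 3274
  1000a + 100b + 10c + d = 4548
Solving the system yields a = 5, b = -4, c = -5, d = -2.
So P(s) = 5s³ - 4s² - 5s - 2.
Then P(3) = 82.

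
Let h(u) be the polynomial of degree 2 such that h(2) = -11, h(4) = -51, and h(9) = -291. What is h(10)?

Write h(u) = au^2 + bu + c. Substituting each data point gives a linear system:
  4a + 2b + c = -11
  16a + 4b + c = -51
  81a + 9b + c = -291
Solving the system yields a = -4, b = 4, c = -3.
So h(u) = -4u^2 + 4u - 3.
Then h(10) = -363.

-363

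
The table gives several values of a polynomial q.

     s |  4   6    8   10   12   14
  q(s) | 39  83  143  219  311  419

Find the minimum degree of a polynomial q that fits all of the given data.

Forward differences of the values at s = 4, 6, 8, 10, 12, 14:
  q  : 39  83  143  219  311  419
  Δ  : 44  60  76  92  108
  Δ^2: 16  16  16  16
  Δ^3: 0  0  0
  Δ^4: 0  0
  Δ^5: 0
The second differences are constant (16) and nonzero, while all higher differences vanish, so the minimal degree is 2.

2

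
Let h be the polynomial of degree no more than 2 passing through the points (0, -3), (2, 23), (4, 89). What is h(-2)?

11

Forward differences of the values at x = 0, 2, 4:
  h  : -3  23  89
  Δ  : 26  66
  Δ^2: 40
The second differences are constant, confirming degree 2.
Interpolating (Newton forward form) and evaluating at x = -2 gives h(-2) = 11.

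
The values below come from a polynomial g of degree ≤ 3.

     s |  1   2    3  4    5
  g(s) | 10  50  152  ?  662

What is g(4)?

The 4 known points determine the degree-3 polynomial uniquely.
Write g(s) = as^3 + bs^2 + cs + d. Substituting each data point gives a linear system:
  a + b + c + d = 10
  8a + 4b + 2c + d = 50
  27a + 9b + 3c + d = 152
  125a + 25b + 5c + d = 662
Solving the system yields a = 5, b = 1, c = 2, d = 2.
So g(s) = 5s³ + s² + 2s + 2.
Then g(4) = 346.

346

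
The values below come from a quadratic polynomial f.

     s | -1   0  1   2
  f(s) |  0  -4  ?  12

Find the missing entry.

0

On equispaced nodes a degree-2 polynomial has vanishing third forward difference, so
  - f(-1) + 3·f(0) - 3·f(1) + f(2) = 0.
Substituting the known values and solving for f(1):
  -3·f(1) = 0
  f(1) = 0.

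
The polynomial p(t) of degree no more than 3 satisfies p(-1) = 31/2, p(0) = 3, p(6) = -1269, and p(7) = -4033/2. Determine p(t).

p(t) = -6t^3 + (3/2)t^2 - 5t + 3

Write p(t) = at^3 + bt^2 + ct + d. Substituting each data point gives a linear system:
  -a + b - c + d = 31/2
  d = 3
  216a + 36b + 6c + d = -1269
  343a + 49b + 7c + d = -4033/2
Solving the system yields a = -6, b = 3/2, c = -5, d = 3.
So p(t) = -6t³ + (3/2)t² - 5t + 3.
Check: p(7) = -4033/2. ✓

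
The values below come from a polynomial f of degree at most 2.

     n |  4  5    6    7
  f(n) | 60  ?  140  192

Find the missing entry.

96

On equispaced nodes a degree-2 polynomial has vanishing third forward difference, so
  - f(4) + 3·f(5) - 3·f(6) + f(7) = 0.
Substituting the known values and solving for f(5):
  3·f(5) = 288
  f(5) = 96.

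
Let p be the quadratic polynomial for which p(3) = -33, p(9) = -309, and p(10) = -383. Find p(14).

-759

Using the Lagrange interpolation formula with nodes 3, 9, 10:
  L_0(u) = (u - 9)(u - 10) / 42
  L_1(u) = (u - 3)(u - 10) / -6
  L_2(u) = (u - 3)(u - 9) / 7
Then p(u) = -33·L_0(u) - 309·L_1(u) - 383·L_2(u).
Expanding and collecting terms gives p(u) = -4u^2 + 2u - 3.
Evaluating at u = 14: p(14) = -759.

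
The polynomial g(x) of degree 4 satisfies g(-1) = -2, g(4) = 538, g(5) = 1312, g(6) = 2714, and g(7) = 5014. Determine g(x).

g(x) = 2x^4 + x^3 - 3x^2 + 2x + 2

Using the Lagrange interpolation formula with nodes -1, 4, 5, 6, 7:
  L_0(x) = (x - 4)(x - 5)(x - 6)(x - 7) / 1680
  L_1(x) = (x + 1)(x - 5)(x - 6)(x - 7) / -30
  L_2(x) = (x + 1)(x - 4)(x - 6)(x - 7) / 12
  L_3(x) = (x + 1)(x - 4)(x - 5)(x - 7) / -14
  L_4(x) = (x + 1)(x - 4)(x - 5)(x - 6) / 48
Then g(x) = -2·L_0(x) + 538·L_1(x) + 1312·L_2(x) + 2714·L_3(x) + 5014·L_4(x).
Expanding and collecting terms gives g(x) = 2x⁴ + x³ - 3x² + 2x + 2.
Check: g(5) = 1312. ✓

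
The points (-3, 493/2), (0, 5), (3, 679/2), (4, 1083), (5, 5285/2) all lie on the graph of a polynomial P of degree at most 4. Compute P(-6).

Write P(u) = au^4 + bu^3 + cu^2 + du + e. Substituting each data point gives a linear system:
  81a - 27b + 9c - 3d + e = 493/2
  e = 5
  81a + 27b + 9c + 3d + e = 679/2
  256a + 64b + 16c + 4d + e = 1083
  625a + 125b + 25c + 5d + e = 5285/2
Solving the system yields a = 4, b = 2, c = -4, d = -5/2, e = 5.
So P(u) = 4u^4 + 2u^3 - 4u^2 - (5/2)u + 5.
Then P(-6) = 4628.

4628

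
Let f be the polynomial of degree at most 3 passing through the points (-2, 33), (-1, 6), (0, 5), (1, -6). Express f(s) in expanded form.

Write f(s) = as^3 + bs^2 + cs + d. Substituting each data point gives a linear system:
  -8a + 4b - 2c + d = 33
  -a + b - c + d = 6
  d = 5
  a + b + c + d = -6
Solving the system yields a = -6, b = -5, c = 0, d = 5.
So f(s) = -6s^3 - 5s^2 + 5.
Check: f(-2) = 33. ✓

f(s) = -6s^3 - 5s^2 + 5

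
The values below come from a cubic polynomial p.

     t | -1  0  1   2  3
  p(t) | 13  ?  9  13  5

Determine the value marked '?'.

The 4 known points determine the degree-3 polynomial uniquely.
Write p(t) = at^3 + bt^2 + ct + d. Substituting each data point gives a linear system:
  -a + b - c + d = 13
  a + b + c + d = 9
  8a + 4b + 2c + d = 13
  27a + 9b + 3c + d = 5
Solving the system yields a = -2, b = 6, c = 0, d = 5.
So p(t) = -2t³ + 6t² + 5.
Then p(0) = 5.

5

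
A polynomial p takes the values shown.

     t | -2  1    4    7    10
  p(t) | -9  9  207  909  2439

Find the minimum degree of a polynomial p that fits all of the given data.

3

Forward differences of the values at t = -2, 1, 4, 7, 10:
  p  : -9  9  207  909  2439
  Δ  : 18  198  702  1530
  Δ^2: 180  504  828
  Δ^3: 324  324
  Δ^4: 0
The third differences are constant (324) and nonzero, while all higher differences vanish, so the minimal degree is 3.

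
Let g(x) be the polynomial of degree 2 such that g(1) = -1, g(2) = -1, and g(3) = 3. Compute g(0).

3

Using the Lagrange interpolation formula with nodes 1, 2, 3:
  L_0(x) = (x - 2)(x - 3) / 2
  L_1(x) = (x - 1)(x - 3) / -1
  L_2(x) = (x - 1)(x - 2) / 2
Then g(x) = -1·L_0(x) - 1·L_1(x) + 3·L_2(x).
Expanding and collecting terms gives g(x) = 2x^2 - 6x + 3.
Evaluating at x = 0: g(0) = 3.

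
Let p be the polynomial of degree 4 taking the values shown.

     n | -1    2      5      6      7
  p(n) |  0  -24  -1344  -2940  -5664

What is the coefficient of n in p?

Write p(n) = an^4 + bn^3 + cn^2 + dn + e. Substituting each data point gives a linear system:
  a - b + c - d + e = 0
  16a + 8b + 4c + 2d + e = -24
  625a + 125b + 25c + 5d + e = -1344
  1296a + 216b + 36c + 6d + e = -2940
  2401a + 343b + 49c + 7d + e = -5664
Solving the system yields a = -3, b = 5, c = -3, d = -5, e = 6.
So p(n) = -3n^4 + 5n^3 - 3n^2 - 5n + 6.
The coefficient of n is -5.

-5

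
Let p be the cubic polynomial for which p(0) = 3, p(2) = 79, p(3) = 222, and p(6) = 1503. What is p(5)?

Write p(x) = ax^3 + bx^2 + cx + d. Substituting each data point gives a linear system:
  d = 3
  8a + 4b + 2c + d = 79
  27a + 9b + 3c + d = 222
  216a + 36b + 6c + d = 1503
Solving the system yields a = 6, b = 5, c = 4, d = 3.
So p(x) = 6x³ + 5x² + 4x + 3.
Then p(5) = 898.

898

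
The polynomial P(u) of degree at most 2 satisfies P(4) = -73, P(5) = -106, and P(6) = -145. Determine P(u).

P(u) = -3u^2 - 6u - 1

Write P(u) = au^2 + bu + c. Substituting each data point gives a linear system:
  16a + 4b + c = -73
  25a + 5b + c = -106
  36a + 6b + c = -145
Solving the system yields a = -3, b = -6, c = -1.
So P(u) = -3u^2 - 6u - 1.
Check: P(4) = -73. ✓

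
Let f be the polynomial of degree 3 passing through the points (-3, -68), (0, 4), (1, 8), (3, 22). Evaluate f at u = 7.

Using the Lagrange interpolation formula with nodes -3, 0, 1, 3:
  L_0(u) = u(u - 1)(u - 3) / -72
  L_1(u) = (u + 3)(u - 1)(u - 3) / 9
  L_2(u) = (u + 3)u(u - 3) / -8
  L_3(u) = (u + 3)u(u - 1) / 36
Then f(u) = -68·L_0(u) + 4·L_1(u) + 8·L_2(u) + 22·L_3(u).
Expanding and collecting terms gives f(u) = u^3 - 3u^2 + 6u + 4.
Evaluating at u = 7: f(7) = 242.

242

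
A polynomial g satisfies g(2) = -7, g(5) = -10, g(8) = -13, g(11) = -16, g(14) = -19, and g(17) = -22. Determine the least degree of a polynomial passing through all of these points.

Forward differences of the values at u = 2, 5, 8, 11, 14, 17:
  g  : -7  -10  -13  -16  -19  -22
  Δ  : -3  -3  -3  -3  -3
  Δ^2: 0  0  0  0
  Δ^3: 0  0  0
  Δ^4: 0  0
  Δ^5: 0
The first differences are constant (-3) and nonzero, while all higher differences vanish, so the minimal degree is 1.

1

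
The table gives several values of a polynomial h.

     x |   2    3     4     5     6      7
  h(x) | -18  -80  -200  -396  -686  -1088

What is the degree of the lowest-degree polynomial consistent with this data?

Forward differences of the values at x = 2, 3, 4, 5, 6, 7:
  h  : -18  -80  -200  -396  -686  -1088
  Δ  : -62  -120  -196  -290  -402
  Δ^2: -58  -76  -94  -112
  Δ^3: -18  -18  -18
  Δ^4: 0  0
  Δ^5: 0
The third differences are constant (-18) and nonzero, while all higher differences vanish, so the minimal degree is 3.

3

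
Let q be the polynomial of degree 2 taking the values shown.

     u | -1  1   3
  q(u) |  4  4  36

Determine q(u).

q(u) = 4u^2

Write q(u) = au^2 + bu + c. Substituting each data point gives a linear system:
  a - b + c = 4
  a + b + c = 4
  9a + 3b + c = 36
Solving the system yields a = 4, b = 0, c = 0.
So q(u) = 4u².
Check: q(3) = 36. ✓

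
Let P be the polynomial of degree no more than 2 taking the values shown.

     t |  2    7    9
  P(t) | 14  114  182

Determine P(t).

Write P(t) = at^2 + bt + c. Substituting each data point gives a linear system:
  4a + 2b + c = 14
  49a + 7b + c = 114
  81a + 9b + c = 182
Solving the system yields a = 2, b = 2, c = 2.
So P(t) = 2t^2 + 2t + 2.
Check: P(2) = 14. ✓

P(t) = 2t^2 + 2t + 2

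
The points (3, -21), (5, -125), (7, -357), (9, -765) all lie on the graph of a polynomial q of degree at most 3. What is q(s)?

Using the Lagrange interpolation formula with nodes 3, 5, 7, 9:
  L_0(s) = (s - 5)(s - 7)(s - 9) / -48
  L_1(s) = (s - 3)(s - 7)(s - 9) / 16
  L_2(s) = (s - 3)(s - 5)(s - 9) / -16
  L_3(s) = (s - 3)(s - 5)(s - 7) / 48
Then q(s) = -21·L_0(s) - 125·L_1(s) - 357·L_2(s) - 765·L_3(s).
Expanding and collecting terms gives q(s) = -s³ - s² + 5s.
Check: q(5) = -125. ✓

q(s) = -s^3 - s^2 + 5s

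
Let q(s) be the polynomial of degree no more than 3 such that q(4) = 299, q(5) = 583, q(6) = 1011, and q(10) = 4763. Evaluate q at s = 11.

Using the Lagrange interpolation formula with nodes 4, 5, 6, 10:
  L_0(s) = (s - 5)(s - 6)(s - 10) / -12
  L_1(s) = (s - 4)(s - 6)(s - 10) / 5
  L_2(s) = (s - 4)(s - 5)(s - 10) / -8
  L_3(s) = (s - 4)(s - 5)(s - 6) / 120
Then q(s) = 299·L_0(s) + 583·L_1(s) + 1011·L_2(s) + 4763·L_3(s).
Expanding and collecting terms gives q(s) = 5s^3 - 3s^2 + 6s + 3.
Evaluating at s = 11: q(11) = 6361.

6361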